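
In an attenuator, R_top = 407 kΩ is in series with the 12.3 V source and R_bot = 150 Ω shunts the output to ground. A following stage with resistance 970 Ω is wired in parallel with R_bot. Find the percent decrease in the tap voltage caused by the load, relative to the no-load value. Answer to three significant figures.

The divider's output (Thévenin) resistance is R_top‖R_bot = 149.9 Ω.
Fractional drop under load = R_th/(R_th + R_L) = 149.9 / (149.9 + 970) = 0.1339.
So the output falls by 13.4 %.

13.4 %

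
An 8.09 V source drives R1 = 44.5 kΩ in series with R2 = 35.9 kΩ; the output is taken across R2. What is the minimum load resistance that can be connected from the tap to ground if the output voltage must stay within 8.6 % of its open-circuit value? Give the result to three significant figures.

Output resistance R_th = R1‖R2 = (44.5 × 35.9)/80.40 = 19.87 kΩ.
The fractional drop is R_th/(R_th + R_L); requiring this ≤ 0.0860 gives R_L ≥ R_th(1/0.0860 − 1) = 19.87 × 10.63 = 211 kΩ.

R_L(min) ≈ 211 kΩ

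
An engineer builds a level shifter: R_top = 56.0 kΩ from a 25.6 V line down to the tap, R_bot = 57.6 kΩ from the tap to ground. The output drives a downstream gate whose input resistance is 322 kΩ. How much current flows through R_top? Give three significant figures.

I ≈ 0.244 mA

R_bot‖R_L = 48.86 kΩ, so the source sees R_top + R_bot‖R_L = 104.9 kΩ.
I = 25.6 V / 104.9 kΩ = 0.244 mA.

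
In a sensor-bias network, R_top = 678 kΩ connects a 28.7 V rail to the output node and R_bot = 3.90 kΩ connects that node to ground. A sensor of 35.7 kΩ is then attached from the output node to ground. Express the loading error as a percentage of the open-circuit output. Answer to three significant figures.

9.80 %

The divider's output (Thévenin) resistance is R_top‖R_bot = 3.878 kΩ.
Fractional drop under load = R_th/(R_th + R_L) = 3.878 / (3.878 + 35.7) = 0.09798.
So the output falls by 9.80 %.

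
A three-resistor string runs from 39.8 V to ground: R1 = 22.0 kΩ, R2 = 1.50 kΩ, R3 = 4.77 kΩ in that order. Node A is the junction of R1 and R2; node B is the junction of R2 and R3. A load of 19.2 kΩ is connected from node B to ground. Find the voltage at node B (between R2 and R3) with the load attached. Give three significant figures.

V ≈ 5.57 V

At node B, R3 is in parallel with the load: R3‖R_L = 3.821 kΩ.
Below node A the resistance is R2 + (R3‖R_L) = 5.321 kΩ, so V_A = 39.8 × 5.321/27.32 = 7.751 V.
Then V_B = V_A × (R3‖R_L)/(R2 + R3‖R_L) = 7.751 × 3.821/5.321 = 5.57 V.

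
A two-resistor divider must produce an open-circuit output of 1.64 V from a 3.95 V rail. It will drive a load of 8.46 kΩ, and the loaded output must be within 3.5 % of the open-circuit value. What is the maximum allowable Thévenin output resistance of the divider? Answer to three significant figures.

Loading drop = R_th/(R_th + R_L) ≤ 0.0350, so R_th ≤ R_L · ε/(1−ε) = 8.46 kΩ × 0.0350/0.9650 = 307 Ω.

R_th ≤ 307 Ω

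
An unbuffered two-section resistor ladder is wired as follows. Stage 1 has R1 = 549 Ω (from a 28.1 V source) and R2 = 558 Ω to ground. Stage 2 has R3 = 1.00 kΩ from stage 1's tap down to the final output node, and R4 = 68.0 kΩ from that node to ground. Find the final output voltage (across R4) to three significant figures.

V_out ≈ 13.9 V

Stage 2 presents R3+R4 = 69000 Ω as a load on stage 1's tap.
Stage 1's lower leg becomes R2‖(R3+R4) = 553.5 Ω, so V_mid = 28.1 × 553.5/1103 = 14.11 V.
Stage 2 is itself unloaded: V_out = V_mid × R4/(R3+R4) = 14.11 × 68000/69000 = 13.9 V.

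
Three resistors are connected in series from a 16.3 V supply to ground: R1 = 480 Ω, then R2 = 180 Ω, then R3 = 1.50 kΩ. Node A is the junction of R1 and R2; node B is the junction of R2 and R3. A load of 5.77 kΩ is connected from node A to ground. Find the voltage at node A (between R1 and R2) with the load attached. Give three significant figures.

V ≈ 11.9 V

Below node A the series string R2+R3 = 1680 Ω sits in parallel with the 5770 Ω load: 1301 Ω.
V_A = 16.3 × 1301/(480 + 1301) = 11.9 V.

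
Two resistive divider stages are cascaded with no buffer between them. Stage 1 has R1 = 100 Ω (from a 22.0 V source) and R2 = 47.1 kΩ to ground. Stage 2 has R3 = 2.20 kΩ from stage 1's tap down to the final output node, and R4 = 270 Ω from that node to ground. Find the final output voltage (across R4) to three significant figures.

V_out ≈ 2.31 V

Stage 2 presents R3+R4 = 2470 Ω as a load on stage 1's tap.
Stage 1's lower leg becomes R2‖(R3+R4) = 2347 Ω, so V_mid = 22.0 × 2347/2447 = 21.10 V.
Stage 2 is itself unloaded: V_out = V_mid × R4/(R3+R4) = 21.10 × 270/2470 = 2.31 V.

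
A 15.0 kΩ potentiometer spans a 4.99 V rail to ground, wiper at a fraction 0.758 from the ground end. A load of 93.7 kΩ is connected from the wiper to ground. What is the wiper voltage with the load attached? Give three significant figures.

V ≈ 3.67 V

The wiper splits the pot into (1−α)R = 3.630 kΩ above and αR = 11.37 kΩ below.
Lower section ‖ load = 10.14 kΩ.
V_wiper = 4.99 × 10.14/(3.630 + 10.14) = 3.67 V.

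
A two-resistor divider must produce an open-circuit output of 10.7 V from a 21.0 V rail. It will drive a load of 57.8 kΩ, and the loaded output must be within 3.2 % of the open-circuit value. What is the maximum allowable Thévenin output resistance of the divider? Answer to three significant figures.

Loading drop = R_th/(R_th + R_L) ≤ 0.0320, so R_th ≤ R_L · ε/(1−ε) = 57.8 kΩ × 0.0320/0.9680 = 1.91 kΩ.

R_th ≤ 1.91 kΩ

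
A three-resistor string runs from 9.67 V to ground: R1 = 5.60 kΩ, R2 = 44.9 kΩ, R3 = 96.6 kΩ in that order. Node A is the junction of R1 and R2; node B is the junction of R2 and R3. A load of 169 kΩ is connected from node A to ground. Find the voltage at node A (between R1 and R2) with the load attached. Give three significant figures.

V ≈ 9.01 V

Below node A the series string R2+R3 = 141.5 kΩ sits in parallel with the 169 kΩ load: 77.02 kΩ.
V_A = 9.67 × 77.02/(5.60 + 77.02) = 9.01 V.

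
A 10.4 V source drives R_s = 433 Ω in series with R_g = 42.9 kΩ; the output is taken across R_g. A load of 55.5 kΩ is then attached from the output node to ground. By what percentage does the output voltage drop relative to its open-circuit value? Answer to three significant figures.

The divider's output (Thévenin) resistance is R_s‖R_g = 428.7 Ω.
Fractional drop under load = R_th/(R_th + R_L) = 428.7 / (428.7 + 55500) = 0.007665.
So the output falls by 0.766 %.

0.766 %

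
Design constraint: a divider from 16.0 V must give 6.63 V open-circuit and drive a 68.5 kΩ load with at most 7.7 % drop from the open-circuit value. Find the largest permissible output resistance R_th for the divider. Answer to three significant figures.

Loading drop = R_th/(R_th + R_L) ≤ 0.0770, so R_th ≤ R_L · ε/(1−ε) = 68.5 kΩ × 0.0770/0.9230 = 5.71 kΩ.
(Any R1, R2 with R2/(R1+R2) = 0.414 and R1‖R2 ≤ 5.71 kΩ will meet the spec.)

R_th ≤ 5.71 kΩ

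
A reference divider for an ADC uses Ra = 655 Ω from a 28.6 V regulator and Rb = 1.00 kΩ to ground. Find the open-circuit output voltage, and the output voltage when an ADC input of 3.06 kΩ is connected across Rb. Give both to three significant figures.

Unloaded: 17.3 V; loaded: 15.3 V

Open-circuit: V = 28.6 × 1000/(655 + 1000) = 17.3 V.
With the load, Rb becomes Rb‖R_L = 753.7 Ω, so V = 28.6 × 753.7/1409 = 15.3 V.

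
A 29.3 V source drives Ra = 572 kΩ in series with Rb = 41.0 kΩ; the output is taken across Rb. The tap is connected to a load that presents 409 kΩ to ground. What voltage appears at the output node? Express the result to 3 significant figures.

V_out ≈ 1.79 V

The load sits in parallel with Rb: Rb‖R_L = (41.0 × 409) / (41.0 + 409) = 37.26 kΩ.
V_out = 29.3 × 37.26 / (572 + 37.26) = 29.3 × 37.26/609.3 = 1.79 V.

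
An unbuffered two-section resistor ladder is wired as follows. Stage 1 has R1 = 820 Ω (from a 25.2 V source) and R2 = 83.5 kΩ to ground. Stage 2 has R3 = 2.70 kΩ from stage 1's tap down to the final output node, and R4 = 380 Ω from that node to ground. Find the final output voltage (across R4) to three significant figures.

Stage 2 presents R3+R4 = 3080 Ω as a load on stage 1's tap.
Stage 1's lower leg becomes R2‖(R3+R4) = 2970 Ω, so V_mid = 25.2 × 2970/3790 = 19.75 V.
Stage 2 is itself unloaded: V_out = V_mid × R4/(R3+R4) = 19.75 × 380/3080 = 2.44 V.

V_out ≈ 2.44 V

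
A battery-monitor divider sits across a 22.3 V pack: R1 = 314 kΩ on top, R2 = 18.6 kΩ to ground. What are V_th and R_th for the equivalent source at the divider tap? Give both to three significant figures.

V_th is the open-circuit tap voltage: 22.3 × 18.6/(314 + 18.6) = 1.25 V.
With the supply zeroed, R1 and R2 appear in parallel from the tap: R_th = R1‖R2 = (314 × 18.6)/332.6 = 17.6 kΩ.

V_th = 1.25 V, R_th = 17.6 kΩ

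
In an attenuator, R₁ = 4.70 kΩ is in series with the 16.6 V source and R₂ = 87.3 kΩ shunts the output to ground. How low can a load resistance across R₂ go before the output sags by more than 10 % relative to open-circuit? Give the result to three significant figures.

R_L(min) ≈ 40.1 kΩ

Output resistance R_th = R₁‖R₂ = (4.70 × 87.3)/92.00 = 4.460 kΩ.
The fractional drop is R_th/(R_th + R_L); requiring this ≤ 0.100 gives R_L ≥ R_th(1/0.100 − 1) = 4.460 × 9.000 = 40.1 kΩ.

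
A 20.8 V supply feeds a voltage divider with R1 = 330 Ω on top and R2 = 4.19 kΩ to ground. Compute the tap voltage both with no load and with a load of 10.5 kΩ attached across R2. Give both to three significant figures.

Unloaded: 19.3 V; loaded: 18.7 V

Open-circuit: V = 20.8 × 4190/(330 + 4190) = 19.3 V.
With the load, R2 becomes R2‖R_L = 2995 Ω, so V = 20.8 × 2995/3325 = 18.7 V.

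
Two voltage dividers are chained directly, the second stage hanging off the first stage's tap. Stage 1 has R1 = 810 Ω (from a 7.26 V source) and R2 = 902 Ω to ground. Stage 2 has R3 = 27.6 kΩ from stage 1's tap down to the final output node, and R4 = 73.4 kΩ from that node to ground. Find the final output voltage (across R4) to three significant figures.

Stage 2 presents R3+R4 = 101000 Ω as a load on stage 1's tap.
Stage 1's lower leg becomes R2‖(R3+R4) = 894.0 Ω, so V_mid = 7.26 × 894.0/1704 = 3.809 V.
Stage 2 is itself unloaded: V_out = V_mid × R4/(R3+R4) = 3.809 × 73400/101000 = 2.77 V.

V_out ≈ 2.77 V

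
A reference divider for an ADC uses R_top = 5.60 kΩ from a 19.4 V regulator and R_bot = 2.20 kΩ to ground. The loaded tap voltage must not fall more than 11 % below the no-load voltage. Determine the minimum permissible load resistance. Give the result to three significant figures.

R_L(min) ≈ 12.8 kΩ

Output resistance R_th = R_top‖R_bot = (5.60 × 2.20)/7.800 = 1.579 kΩ.
The fractional drop is R_th/(R_th + R_L); requiring this ≤ 0.110 gives R_L ≥ R_th(1/0.110 − 1) = 1.579 × 8.091 = 12.8 kΩ.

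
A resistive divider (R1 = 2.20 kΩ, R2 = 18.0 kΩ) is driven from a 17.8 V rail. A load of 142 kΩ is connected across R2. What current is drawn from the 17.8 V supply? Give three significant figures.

R2‖R_L = 15.97 kΩ, so the source sees R1 + R2‖R_L = 18.18 kΩ.
I = 17.8 V / 18.18 kΩ = 0.979 mA.

I ≈ 0.979 mA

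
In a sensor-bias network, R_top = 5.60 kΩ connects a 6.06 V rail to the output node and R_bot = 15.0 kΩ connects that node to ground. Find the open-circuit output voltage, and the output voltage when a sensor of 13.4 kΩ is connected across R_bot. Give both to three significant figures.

Unloaded: 4.41 V; loaded: 3.38 V

Open-circuit: V = 6.06 × 15.0/(5.60 + 15.0) = 4.41 V.
With the load, R_bot becomes R_bot‖R_L = 7.077 kΩ, so V = 6.06 × 7.077/12.68 = 3.38 V.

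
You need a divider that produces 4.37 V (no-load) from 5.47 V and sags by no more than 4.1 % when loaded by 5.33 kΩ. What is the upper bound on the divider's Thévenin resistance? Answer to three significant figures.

R_th ≤ 228 Ω

Loading drop = R_th/(R_th + R_L) ≤ 0.0410, so R_th ≤ R_L · ε/(1−ε) = 5.33 kΩ × 0.0410/0.9590 = 228 Ω.
(Any R1, R2 with R2/(R1+R2) = 0.799 and R1‖R2 ≤ 228 Ω will meet the spec.)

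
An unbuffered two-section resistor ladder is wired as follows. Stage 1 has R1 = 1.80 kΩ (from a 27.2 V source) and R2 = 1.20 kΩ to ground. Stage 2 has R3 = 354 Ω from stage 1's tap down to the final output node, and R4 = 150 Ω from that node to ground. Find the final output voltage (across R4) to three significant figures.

Stage 2 presents R3+R4 = 504.0 Ω as a load on stage 1's tap.
Stage 1's lower leg becomes R2‖(R3+R4) = 354.9 Ω, so V_mid = 27.2 × 354.9/2155 = 4.480 V.
Stage 2 is itself unloaded: V_out = V_mid × R4/(R3+R4) = 4.480 × 150/504.0 = 1.33 V.

V_out ≈ 1.33 V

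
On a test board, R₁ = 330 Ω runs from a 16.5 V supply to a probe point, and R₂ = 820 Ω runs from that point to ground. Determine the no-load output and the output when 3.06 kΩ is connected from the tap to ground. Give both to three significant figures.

Unloaded: 11.8 V; loaded: 10.9 V

Open-circuit: V = 16.5 × 820/(330 + 820) = 11.8 V.
With the load, R₂ becomes R₂‖R_L = 646.7 Ω, so V = 16.5 × 646.7/976.7 = 10.9 V.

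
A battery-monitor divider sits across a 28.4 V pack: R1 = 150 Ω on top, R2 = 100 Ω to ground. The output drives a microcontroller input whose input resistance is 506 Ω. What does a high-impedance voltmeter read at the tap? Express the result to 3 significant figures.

V_out ≈ 10.2 V

The load sits in parallel with R2: R2‖R_L = (100 × 506) / (100 + 506) = 83.50 Ω.
V_out = 28.4 × 83.50 / (150 + 83.50) = 28.4 × 83.50/233.5 = 10.2 V.
(Unloaded it would have been 11.4 V.)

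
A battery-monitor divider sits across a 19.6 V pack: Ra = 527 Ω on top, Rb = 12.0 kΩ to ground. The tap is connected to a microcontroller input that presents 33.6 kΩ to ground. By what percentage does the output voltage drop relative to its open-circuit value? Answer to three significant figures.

1.48 %

The divider's output (Thévenin) resistance is Ra‖Rb = 504.8 Ω.
Fractional drop under load = R_th/(R_th + R_L) = 504.8 / (504.8 + 33600) = 0.01480.
So the output falls by 1.48 %.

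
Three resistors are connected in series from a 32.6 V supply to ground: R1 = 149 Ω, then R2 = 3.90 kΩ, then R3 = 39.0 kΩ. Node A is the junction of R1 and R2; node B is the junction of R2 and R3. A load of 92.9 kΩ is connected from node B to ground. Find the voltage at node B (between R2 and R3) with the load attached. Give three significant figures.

V ≈ 28.4 V

At node B, R3 is in parallel with the load: R3‖R_L = 27470 Ω.
Below node A the resistance is R2 + (R3‖R_L) = 31370 Ω, so V_A = 32.6 × 31370/31520 = 32.45 V.
Then V_B = V_A × (R3‖R_L)/(R2 + R3‖R_L) = 32.45 × 27470/31370 = 28.4 V.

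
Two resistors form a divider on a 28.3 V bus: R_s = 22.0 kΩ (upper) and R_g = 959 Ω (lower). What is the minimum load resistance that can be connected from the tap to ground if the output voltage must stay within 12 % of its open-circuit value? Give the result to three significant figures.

R_L(min) ≈ 6.74 kΩ

Output resistance R_th = R_s‖R_g = (22000 × 959)/22960 = 918.9 Ω.
The fractional drop is R_th/(R_th + R_L); requiring this ≤ 0.120 gives R_L ≥ R_th(1/0.120 − 1) = 918.9 × 7.333 = 6.74 kΩ.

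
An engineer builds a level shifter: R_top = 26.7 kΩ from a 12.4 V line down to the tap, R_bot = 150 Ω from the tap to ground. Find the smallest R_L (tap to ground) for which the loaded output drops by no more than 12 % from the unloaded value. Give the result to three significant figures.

R_L(min) ≈ 1.09 kΩ

Output resistance R_th = R_top‖R_bot = (26700 × 150)/26850 = 149.2 Ω.
The fractional drop is R_th/(R_th + R_L); requiring this ≤ 0.120 gives R_L ≥ R_th(1/0.120 − 1) = 149.2 × 7.333 = 1.09 kΩ.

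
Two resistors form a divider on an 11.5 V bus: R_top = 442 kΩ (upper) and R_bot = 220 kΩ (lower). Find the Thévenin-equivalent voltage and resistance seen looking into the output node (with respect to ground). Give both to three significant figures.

V_th is the open-circuit tap voltage: 11.5 × 220/(442 + 220) = 3.82 V.
With the supply zeroed, R_top and R_bot appear in parallel from the tap: R_th = R_top‖R_bot = (442 × 220)/662.0 = 147 kΩ.

V_th = 3.82 V, R_th = 147 kΩ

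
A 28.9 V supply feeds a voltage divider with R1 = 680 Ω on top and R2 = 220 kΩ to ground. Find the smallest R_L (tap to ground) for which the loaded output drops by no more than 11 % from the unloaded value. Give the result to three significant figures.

R_L(min) ≈ 5.48 kΩ

Output resistance R_th = R1‖R2 = (680 × 220000)/220700 = 677.9 Ω.
The fractional drop is R_th/(R_th + R_L); requiring this ≤ 0.110 gives R_L ≥ R_th(1/0.110 − 1) = 677.9 × 8.091 = 5.48 kΩ.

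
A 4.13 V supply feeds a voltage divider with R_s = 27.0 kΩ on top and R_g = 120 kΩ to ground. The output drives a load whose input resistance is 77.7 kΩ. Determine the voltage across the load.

V_out ≈ 2.63 V

The load sits in parallel with R_g: R_g‖R_L = (120 × 77.7) / (120 + 77.7) = 47.16 kΩ.
V_out = 4.13 × 47.16 / (27.0 + 47.16) = 4.13 × 47.16/74.16 = 2.63 V.
(Unloaded it would have been 3.37 V.)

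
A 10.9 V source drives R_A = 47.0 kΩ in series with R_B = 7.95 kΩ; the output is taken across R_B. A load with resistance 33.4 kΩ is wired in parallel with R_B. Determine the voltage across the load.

The load sits in parallel with R_B: R_B‖R_L = (7.95 × 33.4) / (7.95 + 33.4) = 6.422 kΩ.
V_out = 10.9 × 6.422 / (47.0 + 6.422) = 10.9 × 6.422/53.42 = 1.31 V.

V_out ≈ 1.31 V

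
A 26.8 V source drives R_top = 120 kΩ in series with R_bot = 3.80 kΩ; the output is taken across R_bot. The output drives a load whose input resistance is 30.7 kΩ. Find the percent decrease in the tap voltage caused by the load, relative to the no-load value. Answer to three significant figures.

Unloaded V = 26.8 × 3.80/123.8 = 0.82262 V.
Loaded: R_bot‖R_L = 3.381 kΩ, giving V = 26.8 × 3.381/123.4 = 0.73449 V.
Drop = (0.82262 − 0.73449) / 0.82262 = 10.7 %.

10.7 %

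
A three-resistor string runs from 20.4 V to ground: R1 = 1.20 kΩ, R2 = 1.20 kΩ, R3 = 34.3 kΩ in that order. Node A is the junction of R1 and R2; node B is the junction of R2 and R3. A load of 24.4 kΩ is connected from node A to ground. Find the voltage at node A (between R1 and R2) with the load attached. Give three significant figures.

V ≈ 18.8 V

Below node A the series string R2+R3 = 35.50 kΩ sits in parallel with the 24.4 kΩ load: 14.46 kΩ.
V_A = 20.4 × 14.46/(1.20 + 14.46) = 18.8 V.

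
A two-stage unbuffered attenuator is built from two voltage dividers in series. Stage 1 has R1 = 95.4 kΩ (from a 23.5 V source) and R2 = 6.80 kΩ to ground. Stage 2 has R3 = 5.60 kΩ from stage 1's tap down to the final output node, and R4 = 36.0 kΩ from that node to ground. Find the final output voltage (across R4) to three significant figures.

Stage 2 presents R3+R4 = 41.60 kΩ as a load on stage 1's tap.
Stage 1's lower leg becomes R2‖(R3+R4) = 5.845 kΩ, so V_mid = 23.5 × 5.845/101.2 = 1.357 V.
Stage 2 is itself unloaded: V_out = V_mid × R4/(R3+R4) = 1.357 × 36.0/41.60 = 1.17 V.

V_out ≈ 1.17 V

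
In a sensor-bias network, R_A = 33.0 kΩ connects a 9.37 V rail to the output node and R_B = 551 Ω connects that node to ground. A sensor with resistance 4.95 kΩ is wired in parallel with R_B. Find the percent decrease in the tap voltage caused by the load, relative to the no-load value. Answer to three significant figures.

Unloaded V = 9.37 × 551/33550 = 0.15388 V.
Loaded: R_B‖R_L = 495.8 Ω, giving V = 9.37 × 495.8/33500 = 0.13870 V.
Drop = (0.15388 − 0.13870) / 0.15388 = 9.87 %.

9.87 %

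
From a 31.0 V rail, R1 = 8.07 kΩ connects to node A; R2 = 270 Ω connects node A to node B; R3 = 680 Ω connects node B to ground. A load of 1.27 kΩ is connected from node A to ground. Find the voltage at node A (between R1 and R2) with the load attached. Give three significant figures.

V ≈ 1.96 V

Below node A the series string R2+R3 = 950.0 Ω sits in parallel with the 1270 Ω load: 543.5 Ω.
V_A = 31.0 × 543.5/(8070 + 543.5) = 1.96 V.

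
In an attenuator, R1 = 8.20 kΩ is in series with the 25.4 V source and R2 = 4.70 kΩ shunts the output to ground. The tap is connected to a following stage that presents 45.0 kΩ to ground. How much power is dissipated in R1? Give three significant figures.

Total resistance from the source is R1 + (R2‖R_L) = 12.46 kΩ, so I = 25.4/12.46 kΩ = 2.039 mA.
P = I²·R1 = (2.039 mA)² × 8.20 kΩ = 34.1 mW.

P ≈ 34.1 mW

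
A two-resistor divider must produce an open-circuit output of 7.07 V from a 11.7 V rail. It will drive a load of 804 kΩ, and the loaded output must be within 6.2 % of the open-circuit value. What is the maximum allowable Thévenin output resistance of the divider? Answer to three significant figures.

Loading drop = R_th/(R_th + R_L) ≤ 0.0620, so R_th ≤ R_L · ε/(1−ε) = 804 kΩ × 0.0620/0.9380 = 53.1 kΩ.
(Any R1, R2 with R2/(R1+R2) = 0.604 and R1‖R2 ≤ 53.1 kΩ will meet the spec.)

R_th ≤ 53.1 kΩ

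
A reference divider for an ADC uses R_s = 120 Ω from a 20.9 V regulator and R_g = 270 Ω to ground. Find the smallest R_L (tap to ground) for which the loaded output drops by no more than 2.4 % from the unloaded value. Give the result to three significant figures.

Output resistance R_th = R_s‖R_g = (120 × 270)/390.0 = 83.08 Ω.
The fractional drop is R_th/(R_th + R_L); requiring this ≤ 0.0240 gives R_L ≥ R_th(1/0.0240 − 1) = 83.08 × 40.67 = 3.38 kΩ.

R_L(min) ≈ 3.38 kΩ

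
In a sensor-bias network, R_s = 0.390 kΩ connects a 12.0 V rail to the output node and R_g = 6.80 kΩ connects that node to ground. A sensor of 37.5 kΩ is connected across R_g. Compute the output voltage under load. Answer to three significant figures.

The load sits in parallel with R_g: R_g‖R_L = (6800 × 37500) / (6800 + 37500) = 5756 Ω.
V_out = 12.0 × 5756 / (390 + 5756) = 12.0 × 5756/6146 = 11.2 V.

V_out ≈ 11.2 V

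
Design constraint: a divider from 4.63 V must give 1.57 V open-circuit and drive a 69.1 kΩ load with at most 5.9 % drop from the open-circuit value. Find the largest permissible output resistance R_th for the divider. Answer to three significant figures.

R_th ≤ 4.33 kΩ

Loading drop = R_th/(R_th + R_L) ≤ 0.0590, so R_th ≤ R_L · ε/(1−ε) = 69.1 kΩ × 0.0590/0.9410 = 4.33 kΩ.
(Any R1, R2 with R2/(R1+R2) = 0.339 and R1‖R2 ≤ 4.33 kΩ will meet the spec.)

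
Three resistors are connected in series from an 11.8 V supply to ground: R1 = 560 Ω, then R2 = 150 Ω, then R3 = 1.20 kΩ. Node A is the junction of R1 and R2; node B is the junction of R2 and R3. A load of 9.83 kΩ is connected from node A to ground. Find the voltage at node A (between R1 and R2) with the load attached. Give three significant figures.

Below node A the series string R2+R3 = 1350 Ω sits in parallel with the 9830 Ω load: 1187 Ω.
V_A = 11.8 × 1187/(560 + 1187) = 8.02 V.

V ≈ 8.02 V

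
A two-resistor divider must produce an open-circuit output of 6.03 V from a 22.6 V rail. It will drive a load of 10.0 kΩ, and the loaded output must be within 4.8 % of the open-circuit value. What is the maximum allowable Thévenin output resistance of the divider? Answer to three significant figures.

R_th ≤ 504 Ω

Loading drop = R_th/(R_th + R_L) ≤ 0.0480, so R_th ≤ R_L · ε/(1−ε) = 10.0 kΩ × 0.0480/0.9520 = 504 Ω.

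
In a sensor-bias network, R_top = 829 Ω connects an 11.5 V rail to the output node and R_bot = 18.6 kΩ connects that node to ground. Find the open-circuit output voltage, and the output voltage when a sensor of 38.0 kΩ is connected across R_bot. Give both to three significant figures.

Unloaded: 11.0 V; loaded: 10.8 V

Open-circuit: V = 11.5 × 18600/(829 + 18600) = 11.0 V.
With the load, R_bot becomes R_bot‖R_L = 12490 Ω, so V = 11.5 × 12490/13320 = 10.8 V.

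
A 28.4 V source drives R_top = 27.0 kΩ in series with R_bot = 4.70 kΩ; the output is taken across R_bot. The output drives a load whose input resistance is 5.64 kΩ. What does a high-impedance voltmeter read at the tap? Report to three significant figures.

The load sits in parallel with R_bot: R_bot‖R_L = (4.70 × 5.64) / (4.70 + 5.64) = 2.564 kΩ.
V_out = 28.4 × 2.564 / (27.0 + 2.564) = 28.4 × 2.564/29.56 = 2.46 V.

V_out ≈ 2.46 V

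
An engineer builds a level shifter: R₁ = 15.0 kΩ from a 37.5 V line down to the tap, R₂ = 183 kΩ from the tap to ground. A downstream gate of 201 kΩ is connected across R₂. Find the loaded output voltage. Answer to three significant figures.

The load sits in parallel with R₂: R₂‖R_L = (183 × 201) / (183 + 201) = 95.79 kΩ.
V_out = 37.5 × 95.79 / (15.0 + 95.79) = 37.5 × 95.79/110.8 = 32.4 V.
(Unloaded it would have been 34.7 V.)

V_out ≈ 32.4 V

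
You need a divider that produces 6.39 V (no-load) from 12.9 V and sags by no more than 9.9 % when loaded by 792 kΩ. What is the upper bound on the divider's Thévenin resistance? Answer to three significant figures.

R_th ≤ 87.0 kΩ

Loading drop = R_th/(R_th + R_L) ≤ 0.0990, so R_th ≤ R_L · ε/(1−ε) = 792 kΩ × 0.0990/0.9010 = 87.0 kΩ.
(Any R1, R2 with R2/(R1+R2) = 0.495 and R1‖R2 ≤ 87.0 kΩ will meet the spec.)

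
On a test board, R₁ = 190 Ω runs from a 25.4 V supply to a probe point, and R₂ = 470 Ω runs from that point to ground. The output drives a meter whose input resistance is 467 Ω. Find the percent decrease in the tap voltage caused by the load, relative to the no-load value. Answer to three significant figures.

Unloaded V = 25.4 × 470/660.0 = 18.09 V.
Loaded: R₂‖R_L = 234.2 Ω, giving V = 25.4 × 234.2/424.2 = 14.02 V.
Drop = (18.09 − 14.02) / 18.09 = 22.5 %.

22.5 %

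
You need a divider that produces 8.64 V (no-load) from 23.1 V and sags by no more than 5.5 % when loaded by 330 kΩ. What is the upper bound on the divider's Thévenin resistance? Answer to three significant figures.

R_th ≤ 19.2 kΩ

Loading drop = R_th/(R_th + R_L) ≤ 0.0550, so R_th ≤ R_L · ε/(1−ε) = 330 kΩ × 0.0550/0.9450 = 19.2 kΩ.
(Any R1, R2 with R2/(R1+R2) = 0.374 and R1‖R2 ≤ 19.2 kΩ will meet the spec.)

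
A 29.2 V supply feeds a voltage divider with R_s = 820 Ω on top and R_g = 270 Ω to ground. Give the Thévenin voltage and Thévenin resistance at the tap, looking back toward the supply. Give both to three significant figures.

V_th is the open-circuit tap voltage: 29.2 × 270/(820 + 270) = 7.23 V.
With the supply zeroed, R_s and R_g appear in parallel from the tap: R_th = R_s‖R_g = (820 × 270)/1090 = 203 Ω.

V_th = 7.23 V, R_th = 203 Ω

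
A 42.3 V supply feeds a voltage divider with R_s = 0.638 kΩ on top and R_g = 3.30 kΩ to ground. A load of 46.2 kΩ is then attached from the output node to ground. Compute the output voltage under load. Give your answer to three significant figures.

V_out ≈ 35.0 V

The load sits in parallel with R_g: R_g‖R_L = (3300 × 46200) / (3300 + 46200) = 3080 Ω.
V_out = 42.3 × 3080 / (638 + 3080) = 42.3 × 3080/3718 = 35.0 V.
(Unloaded it would have been 35.4 V.)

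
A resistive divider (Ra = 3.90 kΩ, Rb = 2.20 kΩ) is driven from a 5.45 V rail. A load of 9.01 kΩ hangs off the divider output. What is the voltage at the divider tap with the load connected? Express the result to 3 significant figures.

V_out ≈ 1.70 V

The load sits in parallel with Rb: Rb‖R_L = (2.20 × 9.01) / (2.20 + 9.01) = 1.768 kΩ.
V_out = 5.45 × 1.768 / (3.90 + 1.768) = 5.45 × 1.768/5.668 = 1.70 V.
(Unloaded it would have been 1.97 V.)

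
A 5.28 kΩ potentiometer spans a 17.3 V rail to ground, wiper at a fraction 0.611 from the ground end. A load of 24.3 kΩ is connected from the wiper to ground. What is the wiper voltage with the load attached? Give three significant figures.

The wiper splits the pot into (1−α)R = 2.054 kΩ above and αR = 3.226 kΩ below.
Lower section ‖ load = 2.848 kΩ.
V_wiper = 17.3 × 2.848/(2.054 + 2.848) = 10.1 V.

V ≈ 10.1 V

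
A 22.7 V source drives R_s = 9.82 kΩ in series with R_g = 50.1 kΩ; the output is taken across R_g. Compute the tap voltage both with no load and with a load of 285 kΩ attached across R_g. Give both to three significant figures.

Unloaded: 19.0 V; loaded: 18.4 V

Open-circuit: V = 22.7 × 50.1/(9.82 + 50.1) = 19.0 V.
With the load, R_g becomes R_g‖R_L = 42.61 kΩ, so V = 22.7 × 42.61/52.43 = 18.4 V.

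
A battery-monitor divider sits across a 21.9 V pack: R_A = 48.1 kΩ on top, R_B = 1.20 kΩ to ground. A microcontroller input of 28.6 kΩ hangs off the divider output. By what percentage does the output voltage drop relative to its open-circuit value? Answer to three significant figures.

The divider's output (Thévenin) resistance is R_A‖R_B = 1.171 kΩ.
Fractional drop under load = R_th/(R_th + R_L) = 1.171 / (1.171 + 28.6) = 0.03933.
So the output falls by 3.93 %.

3.93 %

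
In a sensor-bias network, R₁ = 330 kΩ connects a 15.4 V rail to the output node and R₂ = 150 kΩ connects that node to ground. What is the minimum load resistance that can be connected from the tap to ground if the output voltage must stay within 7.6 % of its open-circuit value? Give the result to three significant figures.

Output resistance R_th = R₁‖R₂ = (330 × 150)/480.0 = 103.1 kΩ.
The fractional drop is R_th/(R_th + R_L); requiring this ≤ 0.0760 gives R_L ≥ R_th(1/0.0760 − 1) = 103.1 × 12.16 = 1.25 MΩ.

R_L(min) ≈ 1.25 MΩ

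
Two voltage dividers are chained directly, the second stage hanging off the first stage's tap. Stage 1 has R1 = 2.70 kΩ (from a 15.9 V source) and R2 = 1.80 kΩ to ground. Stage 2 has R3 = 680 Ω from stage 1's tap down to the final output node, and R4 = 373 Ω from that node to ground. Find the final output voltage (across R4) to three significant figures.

V_out ≈ 1.11 V

Stage 2 presents R3+R4 = 1053 Ω as a load on stage 1's tap.
Stage 1's lower leg becomes R2‖(R3+R4) = 664.4 Ω, so V_mid = 15.9 × 664.4/3364 = 3.140 V.
Stage 2 is itself unloaded: V_out = V_mid × R4/(R3+R4) = 3.140 × 373/1053 = 1.11 V.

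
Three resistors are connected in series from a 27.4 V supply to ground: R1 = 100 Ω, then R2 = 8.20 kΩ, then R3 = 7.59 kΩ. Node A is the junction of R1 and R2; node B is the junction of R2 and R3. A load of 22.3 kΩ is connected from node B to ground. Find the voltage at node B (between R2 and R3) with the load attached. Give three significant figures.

V ≈ 11.1 V

At node B, R3 is in parallel with the load: R3‖R_L = 5663 Ω.
Below node A the resistance is R2 + (R3‖R_L) = 13860 Ω, so V_A = 27.4 × 13860/13960 = 27.20 V.
Then V_B = V_A × (R3‖R_L)/(R2 + R3‖R_L) = 27.20 × 5663/13860 = 11.1 V.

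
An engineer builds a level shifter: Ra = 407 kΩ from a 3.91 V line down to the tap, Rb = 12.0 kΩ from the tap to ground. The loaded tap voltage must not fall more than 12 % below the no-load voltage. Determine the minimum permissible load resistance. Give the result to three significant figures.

Output resistance R_th = Ra‖Rb = (407 × 12.0)/419.0 = 11.66 kΩ.
The fractional drop is R_th/(R_th + R_L); requiring this ≤ 0.120 gives R_L ≥ R_th(1/0.120 − 1) = 11.66 × 7.333 = 85.5 kΩ.

R_L(min) ≈ 85.5 kΩ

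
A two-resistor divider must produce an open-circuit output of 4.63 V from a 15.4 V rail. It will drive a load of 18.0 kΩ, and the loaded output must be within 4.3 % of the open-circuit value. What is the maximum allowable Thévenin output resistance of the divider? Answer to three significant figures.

R_th ≤ 809 Ω

Loading drop = R_th/(R_th + R_L) ≤ 0.0430, so R_th ≤ R_L · ε/(1−ε) = 18.0 kΩ × 0.0430/0.9570 = 809 Ω.
(Any R1, R2 with R2/(R1+R2) = 0.301 and R1‖R2 ≤ 809 Ω will meet the spec.)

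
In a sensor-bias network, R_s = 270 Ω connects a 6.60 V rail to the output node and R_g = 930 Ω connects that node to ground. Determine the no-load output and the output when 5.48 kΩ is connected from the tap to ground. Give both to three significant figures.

Open-circuit: V = 6.60 × 930/(270 + 930) = 5.12 V.
With the load, R_g becomes R_g‖R_L = 795.1 Ω, so V = 6.60 × 795.1/1065 = 4.93 V.

Unloaded: 5.12 V; loaded: 4.93 V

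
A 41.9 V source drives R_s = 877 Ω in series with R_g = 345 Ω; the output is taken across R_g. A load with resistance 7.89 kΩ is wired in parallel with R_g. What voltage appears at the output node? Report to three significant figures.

The load sits in parallel with R_g: R_g‖R_L = (345 × 7890) / (345 + 7890) = 330.5 Ω.
V_out = 41.9 × 330.5 / (877 + 330.5) = 41.9 × 330.5/1208 = 11.5 V.

V_out ≈ 11.5 V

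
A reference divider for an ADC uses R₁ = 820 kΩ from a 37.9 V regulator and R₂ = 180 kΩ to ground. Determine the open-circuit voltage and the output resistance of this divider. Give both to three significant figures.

V_th is the open-circuit tap voltage: 37.9 × 180/(820 + 180) = 6.82 V.
With the supply zeroed, R₁ and R₂ appear in parallel from the tap: R_th = R₁‖R₂ = (820 × 180)/1000 = 148 kΩ.

V_th = 6.82 V, R_th = 148 kΩ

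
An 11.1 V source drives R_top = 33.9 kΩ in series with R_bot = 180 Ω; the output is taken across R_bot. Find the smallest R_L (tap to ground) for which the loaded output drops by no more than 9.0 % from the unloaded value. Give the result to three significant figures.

Output resistance R_th = R_top‖R_bot = (33900 × 180)/34080 = 179.0 Ω.
The fractional drop is R_th/(R_th + R_L); requiring this ≤ 0.0900 gives R_L ≥ R_th(1/0.0900 − 1) = 179.0 × 10.11 = 1.81 kΩ.

R_L(min) ≈ 1.81 kΩ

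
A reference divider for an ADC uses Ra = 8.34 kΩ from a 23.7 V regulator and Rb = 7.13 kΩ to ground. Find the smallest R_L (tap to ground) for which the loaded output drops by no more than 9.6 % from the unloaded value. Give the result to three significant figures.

R_L(min) ≈ 36.2 kΩ

Output resistance R_th = Ra‖Rb = (8.34 × 7.13)/15.47 = 3.844 kΩ.
The fractional drop is R_th/(R_th + R_L); requiring this ≤ 0.0960 gives R_L ≥ R_th(1/0.0960 − 1) = 3.844 × 9.417 = 36.2 kΩ.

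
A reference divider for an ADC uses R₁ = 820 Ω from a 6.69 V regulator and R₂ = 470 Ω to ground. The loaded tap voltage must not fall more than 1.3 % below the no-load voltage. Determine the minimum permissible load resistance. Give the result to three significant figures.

R_L(min) ≈ 22.7 kΩ

Output resistance R_th = R₁‖R₂ = (820 × 470)/1290 = 298.8 Ω.
The fractional drop is R_th/(R_th + R_L); requiring this ≤ 0.0130 gives R_L ≥ R_th(1/0.0130 − 1) = 298.8 × 75.92 = 22.7 kΩ.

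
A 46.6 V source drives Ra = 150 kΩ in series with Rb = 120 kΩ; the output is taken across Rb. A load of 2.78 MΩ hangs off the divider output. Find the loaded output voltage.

The load sits in parallel with Rb: Rb‖R_L = (120 × 2780) / (120 + 2780) = 115.0 kΩ.
V_out = 46.6 × 115.0 / (150 + 115.0) = 46.6 × 115.0/265.0 = 20.2 V.
(Unloaded it would have been 20.7 V.)

V_out ≈ 20.2 V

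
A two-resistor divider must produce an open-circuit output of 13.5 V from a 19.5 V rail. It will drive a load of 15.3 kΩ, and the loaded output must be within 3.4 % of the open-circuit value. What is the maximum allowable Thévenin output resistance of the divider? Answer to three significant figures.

Loading drop = R_th/(R_th + R_L) ≤ 0.0340, so R_th ≤ R_L · ε/(1−ε) = 15.3 kΩ × 0.0340/0.9660 = 539 Ω.

R_th ≤ 539 Ω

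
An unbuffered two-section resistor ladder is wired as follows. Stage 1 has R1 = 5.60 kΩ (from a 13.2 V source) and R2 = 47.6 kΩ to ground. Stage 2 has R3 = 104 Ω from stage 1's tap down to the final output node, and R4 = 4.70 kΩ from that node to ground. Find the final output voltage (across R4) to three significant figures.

V_out ≈ 5.66 V

Stage 2 presents R3+R4 = 4804 Ω as a load on stage 1's tap.
Stage 1's lower leg becomes R2‖(R3+R4) = 4364 Ω, so V_mid = 13.2 × 4364/9964 = 5.781 V.
Stage 2 is itself unloaded: V_out = V_mid × R4/(R3+R4) = 5.781 × 4700/4804 = 5.66 V.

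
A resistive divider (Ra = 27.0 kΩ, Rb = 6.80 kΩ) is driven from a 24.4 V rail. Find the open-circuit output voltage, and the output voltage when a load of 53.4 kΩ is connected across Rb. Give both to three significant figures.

Unloaded: 4.91 V; loaded: 4.46 V

Open-circuit: V = 24.4 × 6.80/(27.0 + 6.80) = 4.91 V.
With the load, Rb becomes Rb‖R_L = 6.032 kΩ, so V = 24.4 × 6.032/33.03 = 4.46 V.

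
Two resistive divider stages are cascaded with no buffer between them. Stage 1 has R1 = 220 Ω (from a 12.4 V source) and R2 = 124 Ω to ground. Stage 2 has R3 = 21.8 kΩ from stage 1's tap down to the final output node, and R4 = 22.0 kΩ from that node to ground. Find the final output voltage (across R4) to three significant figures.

Stage 2 presents R3+R4 = 43800 Ω as a load on stage 1's tap.
Stage 1's lower leg becomes R2‖(R3+R4) = 123.6 Ω, so V_mid = 12.4 × 123.6/343.6 = 4.462 V.
Stage 2 is itself unloaded: V_out = V_mid × R4/(R3+R4) = 4.462 × 22000/43800 = 2.24 V.

V_out ≈ 2.24 V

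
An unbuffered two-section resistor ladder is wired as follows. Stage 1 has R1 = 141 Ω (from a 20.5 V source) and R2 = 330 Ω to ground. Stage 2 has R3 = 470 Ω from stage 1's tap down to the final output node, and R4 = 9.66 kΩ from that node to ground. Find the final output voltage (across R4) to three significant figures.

Stage 2 presents R3+R4 = 10130 Ω as a load on stage 1's tap.
Stage 1's lower leg becomes R2‖(R3+R4) = 319.6 Ω, so V_mid = 20.5 × 319.6/460.6 = 14.22 V.
Stage 2 is itself unloaded: V_out = V_mid × R4/(R3+R4) = 14.22 × 9660/10130 = 13.6 V.

V_out ≈ 13.6 V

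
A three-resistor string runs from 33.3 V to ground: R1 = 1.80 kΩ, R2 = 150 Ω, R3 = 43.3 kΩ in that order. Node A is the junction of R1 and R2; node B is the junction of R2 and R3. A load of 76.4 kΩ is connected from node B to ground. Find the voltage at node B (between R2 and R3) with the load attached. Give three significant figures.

At node B, R3 is in parallel with the load: R3‖R_L = 27640 Ω.
Below node A the resistance is R2 + (R3‖R_L) = 27790 Ω, so V_A = 33.3 × 27790/29590 = 31.27 V.
Then V_B = V_A × (R3‖R_L)/(R2 + R3‖R_L) = 31.27 × 27640/27790 = 31.1 V.

V ≈ 31.1 V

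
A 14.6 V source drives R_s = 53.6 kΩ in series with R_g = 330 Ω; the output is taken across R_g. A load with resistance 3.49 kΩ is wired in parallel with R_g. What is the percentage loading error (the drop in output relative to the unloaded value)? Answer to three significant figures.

8.59 %

The divider's output (Thévenin) resistance is R_s‖R_g = 328.0 Ω.
Fractional drop under load = R_th/(R_th + R_L) = 328.0 / (328.0 + 3490) = 0.08590.
So the output falls by 8.59 %.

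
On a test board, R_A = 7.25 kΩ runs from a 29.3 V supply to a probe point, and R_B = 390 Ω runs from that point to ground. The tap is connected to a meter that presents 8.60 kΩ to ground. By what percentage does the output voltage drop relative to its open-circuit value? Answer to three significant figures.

4.13 %

The divider's output (Thévenin) resistance is R_A‖R_B = 370.1 Ω.
Fractional drop under load = R_th/(R_th + R_L) = 370.1 / (370.1 + 8600) = 0.04126.
So the output falls by 4.13 %.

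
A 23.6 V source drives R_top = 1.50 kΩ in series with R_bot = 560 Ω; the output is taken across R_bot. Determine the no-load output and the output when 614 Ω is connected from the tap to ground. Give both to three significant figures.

Unloaded: 6.42 V; loaded: 3.86 V

Open-circuit: V = 23.6 × 560/(1500 + 560) = 6.42 V.
With the load, R_bot becomes R_bot‖R_L = 292.9 Ω, so V = 23.6 × 292.9/1793 = 3.86 V.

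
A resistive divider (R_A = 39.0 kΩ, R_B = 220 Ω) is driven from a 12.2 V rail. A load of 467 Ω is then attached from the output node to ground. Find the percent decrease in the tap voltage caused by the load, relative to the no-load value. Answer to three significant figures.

Unloaded V = 12.2 × 220/39220 = 0.06843 V.
Loaded: R_B‖R_L = 149.5 Ω, giving V = 12.2 × 149.5/39150 = 0.04660 V.
Drop = (0.06843 − 0.04660) / 0.06843 = 31.9 %.

31.9 %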